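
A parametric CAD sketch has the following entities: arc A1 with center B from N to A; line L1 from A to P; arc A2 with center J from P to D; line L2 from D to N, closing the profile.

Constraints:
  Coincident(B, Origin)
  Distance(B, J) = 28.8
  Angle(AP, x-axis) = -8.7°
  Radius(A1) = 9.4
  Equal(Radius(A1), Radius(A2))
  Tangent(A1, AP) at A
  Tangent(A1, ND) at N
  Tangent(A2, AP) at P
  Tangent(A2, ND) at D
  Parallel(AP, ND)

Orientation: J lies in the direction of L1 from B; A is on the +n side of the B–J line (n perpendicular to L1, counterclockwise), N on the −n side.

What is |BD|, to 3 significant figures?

30.3

The slot axis is L1's direction at -8.7°, so u = (cos -8.7°, sin -8.7°) = (0.988, -0.151) and n = (−sin -8.7°, cos -8.7°) = (0.151, 0.988). B is at the origin and J lies 28.8 along u from B, so J = 28.8·u = (28.5, -4.36). Tangency of A1 to both parallel lines with radius 9.4 puts A and N at B ± 9.4·n: A = (1.42, 9.29), N = (-1.42, -9.29). Equal radii place P and D the same way about J: P = J + 9.4·n = (29.9, 4.94), D = J − 9.4·n = (27.0, -13.6). Then |BD| = |D − B| = 30.3.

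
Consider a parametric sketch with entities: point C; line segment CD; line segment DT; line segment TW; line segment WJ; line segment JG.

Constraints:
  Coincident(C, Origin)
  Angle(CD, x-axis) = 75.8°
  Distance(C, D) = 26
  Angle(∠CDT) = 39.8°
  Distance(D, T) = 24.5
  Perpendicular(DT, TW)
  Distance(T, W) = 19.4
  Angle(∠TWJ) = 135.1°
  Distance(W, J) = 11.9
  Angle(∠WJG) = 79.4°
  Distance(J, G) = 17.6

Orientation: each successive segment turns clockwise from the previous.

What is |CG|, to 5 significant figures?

14.236

C is at the origin; CD runs at 75.8° with length 26.0, so D = (6.3780, 25.206). ∠CDT = 39.8° gives DT at -64.400° from the x-axis; with |DT| = 24.5, T = (16.964, 3.1107). DT ⟂ TW, so TW runs at -154.40°; with |TW| = 19.4, W = (-0.53146, -5.2718). ∠TWJ = 135.1° gives WJ at 160.70° from the x-axis; with |WJ| = 11.9, J = (-11.763, -1.3387). ∠WJG = 79.4° gives JG at 60.100° from the x-axis; with |JG| = 17.6, G = (-2.9893, 13.919). Then |CG| = |G − C| = 14.236.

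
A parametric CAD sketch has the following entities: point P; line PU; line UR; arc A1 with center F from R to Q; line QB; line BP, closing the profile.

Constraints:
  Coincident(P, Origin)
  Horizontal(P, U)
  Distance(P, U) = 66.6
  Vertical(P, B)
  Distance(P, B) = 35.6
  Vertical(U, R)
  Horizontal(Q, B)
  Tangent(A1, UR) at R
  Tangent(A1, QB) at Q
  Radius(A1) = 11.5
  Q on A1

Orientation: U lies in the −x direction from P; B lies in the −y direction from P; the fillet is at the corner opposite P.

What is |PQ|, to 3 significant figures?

65.6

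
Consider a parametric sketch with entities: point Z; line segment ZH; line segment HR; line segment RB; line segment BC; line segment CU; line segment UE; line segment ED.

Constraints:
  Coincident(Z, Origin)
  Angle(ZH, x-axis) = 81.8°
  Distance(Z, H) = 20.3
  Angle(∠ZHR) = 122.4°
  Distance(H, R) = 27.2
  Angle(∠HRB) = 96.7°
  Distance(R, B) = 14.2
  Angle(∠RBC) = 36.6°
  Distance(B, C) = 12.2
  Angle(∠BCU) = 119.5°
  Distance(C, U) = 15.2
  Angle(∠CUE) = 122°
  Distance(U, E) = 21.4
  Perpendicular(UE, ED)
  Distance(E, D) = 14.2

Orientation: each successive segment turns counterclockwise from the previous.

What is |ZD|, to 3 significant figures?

62.9

Z is at the origin; ZH runs at 81.8° with length 20.3, so H = (2.90, 20.1). ∠ZHR = 122.4° gives HR at 139° from the x-axis; with |HR| = 27.2, R = (-17.8, 37.8). ∠HRB = 96.7° gives RB at -137° from the x-axis; with |RB| = 14.2, B = (-28.2, 28.2). ∠RBC = 36.6° gives BC at 6.10° from the x-axis; with |BC| = 12.2, C = (-16.1, 29.5). ∠BCU = 119.5° gives CU at 66.6° from the x-axis; with |CU| = 15.2, U = (-10.0, 43.4). ∠CUE = 122.0° gives UE at 125° from the x-axis; with |UE| = 21.4, E = (-22.2, 61.0). UE ⟂ ED, so ED runs at -145°; with |ED| = 14.2, D = (-33.9, 53.0). Then |ZD| = |D − Z| = 62.9.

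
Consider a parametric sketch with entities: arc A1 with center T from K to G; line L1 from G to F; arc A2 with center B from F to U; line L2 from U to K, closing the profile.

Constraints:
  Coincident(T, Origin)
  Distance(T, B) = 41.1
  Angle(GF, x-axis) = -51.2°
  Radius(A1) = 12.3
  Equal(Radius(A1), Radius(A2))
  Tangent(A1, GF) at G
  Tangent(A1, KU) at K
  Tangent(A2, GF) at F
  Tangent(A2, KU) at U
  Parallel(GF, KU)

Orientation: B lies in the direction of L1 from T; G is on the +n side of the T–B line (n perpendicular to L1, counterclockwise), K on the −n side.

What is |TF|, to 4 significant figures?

42.90

The slot axis is L1's direction at -51.2°, so u = (cos -51.2°, sin -51.2°) = (0.6266, -0.7793) and n = (−sin -51.2°, cos -51.2°) = (0.7793, 0.6266). T is at the origin and B lies 41.1 along u from T, so B = 41.1·u = (25.75, -32.03). Tangency of A1 to both parallel lines with radius 12.3 puts G and K at T ± 12.3·n: G = (9.586, 7.707), K = (-9.586, -7.707). Equal radii place F and U the same way about B: F = B + 12.3·n = (35.34, -24.32), U = B − 12.3·n = (16.17, -39.74). Then |TF| = |F − T| = 42.90.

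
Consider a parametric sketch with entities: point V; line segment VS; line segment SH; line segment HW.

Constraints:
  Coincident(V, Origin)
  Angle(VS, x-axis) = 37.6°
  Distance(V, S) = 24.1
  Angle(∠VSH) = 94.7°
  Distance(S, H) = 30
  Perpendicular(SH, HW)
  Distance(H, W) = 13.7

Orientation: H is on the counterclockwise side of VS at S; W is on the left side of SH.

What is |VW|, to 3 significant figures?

33.6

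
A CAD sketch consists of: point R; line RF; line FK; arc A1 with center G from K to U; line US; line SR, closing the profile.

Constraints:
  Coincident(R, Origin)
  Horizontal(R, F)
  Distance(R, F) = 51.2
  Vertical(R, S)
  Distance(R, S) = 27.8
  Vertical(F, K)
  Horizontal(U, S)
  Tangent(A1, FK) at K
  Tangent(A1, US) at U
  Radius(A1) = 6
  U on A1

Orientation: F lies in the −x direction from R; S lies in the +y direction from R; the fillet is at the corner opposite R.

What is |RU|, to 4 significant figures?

53.06

R is at the origin; R and F share the same y with |RF| = 51.2 and F on the −x side, so F = (-51.20, 0.000). RS is vertical with |RS| = 27.8 and S on the +y side, so S = (0.000, 27.80). The virtual corner opposite R is at (-51.20, 27.80). The tangent condition forces GK to be normal to FK and the tangent condition forces GU to be normal to US, with radius 6.0, so the center G sits 6.0 in from both sides at G = (-45.20, 21.80). That places the tangent points at K = (-51.20, 21.80) on FK and U = (-45.20, 27.80) on US. Then |RU| = |U − R| = 53.06.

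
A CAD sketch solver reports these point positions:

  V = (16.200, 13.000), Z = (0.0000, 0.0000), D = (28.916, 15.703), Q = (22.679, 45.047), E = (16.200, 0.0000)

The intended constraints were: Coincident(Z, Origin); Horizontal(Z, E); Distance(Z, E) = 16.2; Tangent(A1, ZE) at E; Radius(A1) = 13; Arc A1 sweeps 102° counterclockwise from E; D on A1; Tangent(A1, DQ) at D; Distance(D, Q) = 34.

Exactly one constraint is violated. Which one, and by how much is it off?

Distance(D, Q) = 34 — off by 4.00.

Z = (0.00, 0.00) ✓; Z.y = 0.00, E.y = 0.00 ✓; |ZE| = 16.20 ✓; ∠(VE, EZ) = 90.00° ✓; |VE| = 13.00 ✓; bearing(V→D) − bearing(V→E) = 102.0° ✓; |VD| = 13.00 ✓; ∠(VD, DQ) = 90.00° ✓; |DQ| = 30.00 ✗.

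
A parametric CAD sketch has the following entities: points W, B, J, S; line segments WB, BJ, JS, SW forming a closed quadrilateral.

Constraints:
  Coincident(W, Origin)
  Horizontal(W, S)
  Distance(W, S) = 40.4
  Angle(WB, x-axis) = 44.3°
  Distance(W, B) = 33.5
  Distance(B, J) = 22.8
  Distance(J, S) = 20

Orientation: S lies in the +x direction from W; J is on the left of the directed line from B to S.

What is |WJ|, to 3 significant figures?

50.1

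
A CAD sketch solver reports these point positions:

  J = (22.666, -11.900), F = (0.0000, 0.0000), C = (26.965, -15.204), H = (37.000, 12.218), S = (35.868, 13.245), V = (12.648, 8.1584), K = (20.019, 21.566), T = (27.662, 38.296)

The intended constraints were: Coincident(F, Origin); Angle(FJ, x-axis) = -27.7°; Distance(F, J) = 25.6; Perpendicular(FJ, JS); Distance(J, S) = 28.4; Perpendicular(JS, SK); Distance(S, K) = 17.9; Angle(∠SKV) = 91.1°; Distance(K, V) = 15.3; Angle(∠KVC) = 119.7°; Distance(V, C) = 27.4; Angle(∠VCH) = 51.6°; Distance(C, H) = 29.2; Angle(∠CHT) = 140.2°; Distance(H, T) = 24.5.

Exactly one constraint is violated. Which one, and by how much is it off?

Distance(H, T) = 24.5 — off by 3.20.

F = (0.00, 0.00) ✓; FJ at -27.70° ✓; |FJ| = 25.60 ✓; ∠(FJ, JS) = 90.00° ✓; |JS| = 28.40 ✓; ∠(JS, SK) = 90.00° ✓; |SK| = 17.90 ✓; ∠SKV = 91.10° ✓; |KV| = 15.30 ✓; ∠KVC = 119.7° ✓; |VC| = 27.40 ✓; ∠VCH = 51.60° ✓; |CH| = 29.20 ✓; ∠CHT = 140.2° ✓; |HT| = 27.70 ✗.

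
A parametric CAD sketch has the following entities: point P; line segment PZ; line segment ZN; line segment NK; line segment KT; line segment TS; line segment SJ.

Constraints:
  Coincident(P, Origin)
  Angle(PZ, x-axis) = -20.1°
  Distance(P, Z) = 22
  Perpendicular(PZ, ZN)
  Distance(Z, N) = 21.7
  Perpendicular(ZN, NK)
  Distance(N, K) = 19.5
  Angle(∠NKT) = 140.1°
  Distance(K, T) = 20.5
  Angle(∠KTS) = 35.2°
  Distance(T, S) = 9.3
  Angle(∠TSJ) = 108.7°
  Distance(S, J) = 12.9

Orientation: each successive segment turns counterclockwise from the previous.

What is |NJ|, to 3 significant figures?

22.8

P is at the origin; PZ runs at -20.1° with length 22.0, so Z = (20.7, -7.56). PZ ⟂ ZN, so ZN runs at 69.9°; with |ZN| = 21.7, N = (28.1, 12.8). The perpendicularity gives NK at right angles to ZN, so NK runs at 160°; with |NK| = 19.5, K = (9.81, 19.5). ∠NKT = 140.1° gives KT at -160° from the x-axis; with |KT| = 20.5, T = (-9.48, 12.6). ∠KTS = 35.2° gives TS at -15.4° from the x-axis; with |TS| = 9.3, S = (-0.517, 10.1). ∠TSJ = 108.7° gives SJ at 55.9° from the x-axis; with |SJ| = 12.9, J = (6.72, 20.8). Then |NJ| = |J − N| = 22.8.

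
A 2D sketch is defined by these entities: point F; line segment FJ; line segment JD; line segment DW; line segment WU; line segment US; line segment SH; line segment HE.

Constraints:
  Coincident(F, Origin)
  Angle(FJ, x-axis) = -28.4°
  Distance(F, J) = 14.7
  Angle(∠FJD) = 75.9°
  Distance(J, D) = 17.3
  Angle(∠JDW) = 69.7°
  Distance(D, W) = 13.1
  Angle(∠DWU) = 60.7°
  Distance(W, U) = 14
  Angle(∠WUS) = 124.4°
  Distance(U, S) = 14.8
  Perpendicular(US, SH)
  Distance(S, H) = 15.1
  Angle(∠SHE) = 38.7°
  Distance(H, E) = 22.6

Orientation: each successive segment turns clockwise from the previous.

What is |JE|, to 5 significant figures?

1.4425

F is at the origin; FJ runs at -28.4° with length 14.7, so J = (12.931, -6.9917). ∠FJD = 75.9° gives JD at -132.50° from the x-axis; with |JD| = 17.3, D = (1.2431, -19.747). ∠JDW = 69.7° gives DW at 117.20° from the x-axis; with |DW| = 13.1, W = (-4.7449, -8.0952). ∠DWU = 60.7° gives WU at -2.1000° from the x-axis; with |WU| = 14.0, U = (9.2457, -8.6082). ∠WUS = 124.4° gives US at -57.700° from the x-axis; with |US| = 14.8, S = (17.154, -21.118). US ⟂ SH, so SH runs at -147.70°; with |SH| = 15.1, H = (4.3907, -29.187). ∠SHE = 38.7° gives HE at 71.000° from the x-axis; with |HE| = 22.6, E = (11.749, -7.8181). Then |JE| = |E − J| = 1.4425.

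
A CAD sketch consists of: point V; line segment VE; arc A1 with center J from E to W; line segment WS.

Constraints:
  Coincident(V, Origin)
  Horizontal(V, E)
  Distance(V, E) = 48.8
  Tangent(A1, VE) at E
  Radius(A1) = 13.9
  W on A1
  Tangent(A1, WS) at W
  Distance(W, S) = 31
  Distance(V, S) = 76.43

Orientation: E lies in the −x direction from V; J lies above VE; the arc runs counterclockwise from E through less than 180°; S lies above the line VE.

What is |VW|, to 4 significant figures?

45.87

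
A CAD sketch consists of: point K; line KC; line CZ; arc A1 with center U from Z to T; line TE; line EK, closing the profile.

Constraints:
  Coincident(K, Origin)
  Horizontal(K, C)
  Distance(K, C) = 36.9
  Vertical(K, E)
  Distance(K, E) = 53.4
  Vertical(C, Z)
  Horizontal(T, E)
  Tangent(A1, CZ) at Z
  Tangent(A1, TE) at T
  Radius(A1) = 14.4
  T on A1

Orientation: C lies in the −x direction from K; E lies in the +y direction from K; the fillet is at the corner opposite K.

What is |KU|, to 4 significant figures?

45.02

KE is vertical with |KE| = 53.4 and E on the +y side, so E = (0.000, 53.40). The virtual corner opposite K is at (-36.90, 53.40). The tangent condition forces UZ to be normal to CZ and A1 meets TE tangentially, so UT is at right angles to TE, with radius 14.4, so the center U sits 14.4 in from both sides at U = (-22.50, 39.00). Then |KU| = |U − K| = 45.02.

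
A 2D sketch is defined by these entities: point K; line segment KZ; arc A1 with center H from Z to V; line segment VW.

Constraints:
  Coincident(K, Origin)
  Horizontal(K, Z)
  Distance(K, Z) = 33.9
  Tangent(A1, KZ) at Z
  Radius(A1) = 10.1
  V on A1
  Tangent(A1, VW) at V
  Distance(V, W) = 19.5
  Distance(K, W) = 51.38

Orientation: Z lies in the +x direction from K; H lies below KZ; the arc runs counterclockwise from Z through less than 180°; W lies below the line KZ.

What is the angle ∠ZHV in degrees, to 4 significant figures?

136.5°

Checks: |HV| = 10.10 ✓; ∠(HV, VW) = 90.00° ✓; |VW| = 19.50 ✓; |KW| = 51.38 ✓.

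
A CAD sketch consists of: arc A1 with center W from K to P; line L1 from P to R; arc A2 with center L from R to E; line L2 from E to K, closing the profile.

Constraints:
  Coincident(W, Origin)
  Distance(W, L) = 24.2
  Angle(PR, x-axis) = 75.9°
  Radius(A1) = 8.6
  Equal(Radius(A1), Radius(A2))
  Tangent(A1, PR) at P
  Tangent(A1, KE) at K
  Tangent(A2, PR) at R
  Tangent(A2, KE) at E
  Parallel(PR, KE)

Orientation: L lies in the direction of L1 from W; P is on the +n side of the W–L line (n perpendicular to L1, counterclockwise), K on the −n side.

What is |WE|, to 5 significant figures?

25.683

Tangency of A1 to both parallel lines with radius 8.6 puts P and K at W ± 8.6·n: P = (-8.3409, 2.0951), K = (8.3409, -2.0951). Equal radii place R and E the same way about L: R = L + 8.6·n = (-2.4454, 25.566), E = L − 8.6·n = (14.236, 21.376). Then |WE| = |E − W| = 25.683.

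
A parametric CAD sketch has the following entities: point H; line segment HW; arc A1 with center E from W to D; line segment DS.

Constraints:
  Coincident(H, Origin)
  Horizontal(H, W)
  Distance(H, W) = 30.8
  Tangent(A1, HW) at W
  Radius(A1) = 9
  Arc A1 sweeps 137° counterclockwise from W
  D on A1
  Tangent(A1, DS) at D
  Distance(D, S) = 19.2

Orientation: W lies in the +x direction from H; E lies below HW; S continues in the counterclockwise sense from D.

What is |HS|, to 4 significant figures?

48.17

H is at the origin; HW is horizontal with |HW| = 30.8 and W on the +x side, so W = (30.80, 0.000). A1 meets HW tangentially, so EW is at right angles to HW, so E = W + (0, -9) = (30.80, -9.000). On A1, W sits at bearing 90° from E; a 137° counterclockwise sweep puts D at bearing 227°, so D = E + 9.0·(cos 227°, sin 227°) = (24.66, -15.58). A1 meets DS tangentially, so ED is at right angles to DS, so DS runs along (−sin 227°, cos 227°); with |DS| = 19.2, S = (38.70, -28.68). Then |HS| = |S − H| = 48.17.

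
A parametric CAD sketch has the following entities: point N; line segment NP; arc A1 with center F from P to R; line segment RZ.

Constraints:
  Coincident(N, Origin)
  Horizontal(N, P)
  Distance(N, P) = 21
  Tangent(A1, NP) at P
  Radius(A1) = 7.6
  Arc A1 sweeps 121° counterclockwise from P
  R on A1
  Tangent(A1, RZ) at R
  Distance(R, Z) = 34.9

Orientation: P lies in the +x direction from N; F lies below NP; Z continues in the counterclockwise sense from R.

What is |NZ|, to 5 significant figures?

52.631

N is at the origin; N and P share the same y with |NP| = 21.0 and P on the +x side, so P = (21.000, 0.0000). Tangency of A1 to NP means the radius FP is perpendicular to NP, so F = P + (0, -7.6) = (21.000, -7.6000). On A1, P sits at bearing 90° from F; a 121° counterclockwise sweep puts R at bearing 211°, so R = F + 7.6·(cos 211°, sin 211°) = (14.486, -11.514). Since A1 is tangent to RZ there, FR ⟂ RZ, so RZ runs along (−sin 211°, cos 211°); with |RZ| = 34.9, Z = (32.460, -41.429). Then |NZ| = |Z − N| = 52.631.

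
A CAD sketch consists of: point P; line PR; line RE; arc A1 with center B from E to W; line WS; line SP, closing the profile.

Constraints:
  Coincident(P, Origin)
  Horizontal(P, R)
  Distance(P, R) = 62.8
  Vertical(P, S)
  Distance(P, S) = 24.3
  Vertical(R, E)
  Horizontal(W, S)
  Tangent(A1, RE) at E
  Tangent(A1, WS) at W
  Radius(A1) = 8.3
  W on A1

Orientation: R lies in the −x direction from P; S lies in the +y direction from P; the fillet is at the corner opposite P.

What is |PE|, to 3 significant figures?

64.8

The virtual corner opposite P is at (-62.8, 24.3). A1 meets RE tangentially, so BE is at right angles to RE and the tangent condition forces BW to be normal to WS, with radius 8.3, so the center B sits 8.3 in from both sides at B = (-54.5, 16.0). That places the tangent points at E = (-62.8, 16.0) on RE and W = (-54.5, 24.3) on WS. Then |PE| = |E − P| = 64.8.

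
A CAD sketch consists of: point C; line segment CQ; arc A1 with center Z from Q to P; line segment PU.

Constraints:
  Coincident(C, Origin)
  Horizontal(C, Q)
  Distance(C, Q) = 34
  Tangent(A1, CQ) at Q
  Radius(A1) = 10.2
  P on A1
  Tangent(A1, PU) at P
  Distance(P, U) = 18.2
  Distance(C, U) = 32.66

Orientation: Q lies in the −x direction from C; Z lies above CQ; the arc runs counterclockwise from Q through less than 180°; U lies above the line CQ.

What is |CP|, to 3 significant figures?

25.3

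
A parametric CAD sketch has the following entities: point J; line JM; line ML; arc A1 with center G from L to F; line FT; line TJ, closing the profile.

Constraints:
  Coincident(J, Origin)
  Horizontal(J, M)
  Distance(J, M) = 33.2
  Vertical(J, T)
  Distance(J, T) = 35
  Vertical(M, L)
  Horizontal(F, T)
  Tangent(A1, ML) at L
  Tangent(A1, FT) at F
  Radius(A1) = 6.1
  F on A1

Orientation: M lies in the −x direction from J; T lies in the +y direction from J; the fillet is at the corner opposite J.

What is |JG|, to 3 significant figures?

39.6

JT is vertical with |JT| = 35.0 and T on the +y side, so T = (0.00, 35.0). The virtual corner opposite J is at (-33.2, 35.0). A1 meets ML tangentially, so GL is at right angles to ML and the tangent condition forces GF to be normal to FT, with radius 6.1, so the center G sits 6.1 in from both sides at G = (-27.1, 28.9). Then |JG| = |G − J| = 39.6.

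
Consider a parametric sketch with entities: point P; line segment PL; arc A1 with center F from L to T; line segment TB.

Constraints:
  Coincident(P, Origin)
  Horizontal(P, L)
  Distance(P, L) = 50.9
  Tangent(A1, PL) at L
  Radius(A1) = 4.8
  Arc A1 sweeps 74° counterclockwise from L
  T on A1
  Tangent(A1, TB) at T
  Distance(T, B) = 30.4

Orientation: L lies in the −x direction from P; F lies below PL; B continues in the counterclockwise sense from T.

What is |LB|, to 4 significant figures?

35.19

P is at the origin; PL is horizontal with |PL| = 50.9 and L on the −x side, so L = (-50.90, 0.000). Tangency of A1 to PL means the radius FL is perpendicular to PL, so F = L + (0, -4.8) = (-50.90, -4.800). On A1, L sits at bearing 90° from F; a 74° counterclockwise sweep puts T at bearing 164°, so T = F + 4.8·(cos 164°, sin 164°) = (-55.51, -3.477). The tangent condition forces FT to be normal to TB, so TB runs along (−sin 164°, cos 164°); with |TB| = 30.4, B = (-63.89, -32.70). Then |LB| = |B − L| = 35.19.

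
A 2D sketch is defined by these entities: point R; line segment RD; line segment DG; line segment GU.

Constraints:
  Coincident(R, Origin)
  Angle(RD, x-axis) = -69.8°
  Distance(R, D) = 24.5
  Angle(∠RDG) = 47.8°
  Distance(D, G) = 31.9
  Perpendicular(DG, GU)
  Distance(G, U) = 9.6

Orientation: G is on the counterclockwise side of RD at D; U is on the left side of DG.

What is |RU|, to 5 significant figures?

17.652

R is at the origin; RD runs at -69.8° with length 24.5, so D = 24.5·(cos -69.8°, sin -69.8°) = (8.4598, -22.993). ∠RDG = 47.8°, so DG runs at -69.8° + (180° − 47.8°) = 62.400° from the x-axis; with |DG| = 31.9, G = D + 31.9·(cos 62.400°, sin 62.400°) = (23.239, 5.2768). The perpendicularity gives GU at right angles to DG; with |GU| = 9.6 on the left of DG, U = G + 9.6·(-0.88620, 0.46330) = (14.731, 9.7245). Then |RU| = |U − R| = 17.652.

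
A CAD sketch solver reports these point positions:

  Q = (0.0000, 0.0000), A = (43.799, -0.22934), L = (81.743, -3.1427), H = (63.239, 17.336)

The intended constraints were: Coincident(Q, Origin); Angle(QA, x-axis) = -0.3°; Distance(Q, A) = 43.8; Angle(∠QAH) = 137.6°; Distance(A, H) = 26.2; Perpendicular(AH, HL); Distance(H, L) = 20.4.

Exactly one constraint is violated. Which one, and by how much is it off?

Distance(H, L) = 20.4 — off by 7.20.

Q = (0.00, 0.00) ✓; QA at -0.3000° ✓; |QA| = 43.80 ✓; ∠QAH = 137.6° ✓; |AH| = 26.20 ✓; ∠(AH, HL) = 90.00° ✓; |HL| = 27.60 ✗.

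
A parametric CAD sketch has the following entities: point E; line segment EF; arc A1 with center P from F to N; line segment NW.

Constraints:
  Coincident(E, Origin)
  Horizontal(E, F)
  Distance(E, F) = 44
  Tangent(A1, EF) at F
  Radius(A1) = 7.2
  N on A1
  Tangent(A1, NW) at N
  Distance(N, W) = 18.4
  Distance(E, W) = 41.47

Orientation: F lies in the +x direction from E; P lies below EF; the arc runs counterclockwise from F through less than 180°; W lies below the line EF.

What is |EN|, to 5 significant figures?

37.386

Checks: |PN| = 7.200 ✓; ∠(PN, NW) = 90.00° ✓; |NW| = 18.40 ✓; |EW| = 41.47 ✓.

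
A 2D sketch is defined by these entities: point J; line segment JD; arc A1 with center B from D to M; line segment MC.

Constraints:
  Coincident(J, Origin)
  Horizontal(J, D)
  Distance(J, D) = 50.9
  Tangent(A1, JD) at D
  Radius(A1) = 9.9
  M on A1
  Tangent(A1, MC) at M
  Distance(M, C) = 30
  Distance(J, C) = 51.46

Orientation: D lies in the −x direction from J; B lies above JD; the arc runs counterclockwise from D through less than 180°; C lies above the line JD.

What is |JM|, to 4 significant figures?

41.95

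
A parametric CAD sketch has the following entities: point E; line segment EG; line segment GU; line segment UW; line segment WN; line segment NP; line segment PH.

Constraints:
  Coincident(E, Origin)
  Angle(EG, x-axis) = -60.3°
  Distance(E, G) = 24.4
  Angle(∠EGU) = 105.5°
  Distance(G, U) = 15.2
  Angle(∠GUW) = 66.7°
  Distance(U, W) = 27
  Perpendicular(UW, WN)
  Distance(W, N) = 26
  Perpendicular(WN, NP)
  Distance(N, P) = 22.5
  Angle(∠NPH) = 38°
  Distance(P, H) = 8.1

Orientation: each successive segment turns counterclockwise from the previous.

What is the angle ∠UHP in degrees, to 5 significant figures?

100.62°

E is at the origin; EG runs at -60.3° with length 24.4, so G = (12.089, -21.195). ∠EGU = 105.5° gives GU at 14.200° from the x-axis; with |GU| = 15.2, U = (26.825, -17.466). ∠GUW = 66.7° gives UW at 127.50° from the x-axis; with |UW| = 27.0, W = (10.388, 3.9546). UW is perpendicular to WN, so WN runs at -142.50°; with |WN| = 26.0, N = (-10.239, -11.873). The perpendicularity gives NP at right angles to WN, so NP runs at -52.500°; with |NP| = 22.5, P = (3.4581, -29.724). ∠NPH = 38.0° gives PH at 89.500° from the x-axis; with |PH| = 8.1, H = (3.5288, -21.624). Then cos ∠UHP = HU·HP / (|HU||HP|), giving 100.62°.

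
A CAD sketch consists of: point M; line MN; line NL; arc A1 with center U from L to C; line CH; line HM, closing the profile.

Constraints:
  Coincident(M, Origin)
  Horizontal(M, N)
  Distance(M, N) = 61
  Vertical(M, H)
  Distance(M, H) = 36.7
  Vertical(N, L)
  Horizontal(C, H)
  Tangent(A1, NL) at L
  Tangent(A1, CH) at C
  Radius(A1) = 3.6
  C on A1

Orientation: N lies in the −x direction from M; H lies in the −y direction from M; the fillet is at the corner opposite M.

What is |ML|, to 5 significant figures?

69.402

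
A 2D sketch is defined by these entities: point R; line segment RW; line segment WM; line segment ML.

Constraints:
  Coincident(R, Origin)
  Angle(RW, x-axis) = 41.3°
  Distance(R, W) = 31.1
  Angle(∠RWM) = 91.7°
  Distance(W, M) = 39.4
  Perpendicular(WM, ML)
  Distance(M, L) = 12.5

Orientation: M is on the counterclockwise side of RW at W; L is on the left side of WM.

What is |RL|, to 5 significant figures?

44.400

∠RWM = 91.7°, so WM runs at 41.3° + (180° − 91.7°) = 129.60° from the x-axis; with |WM| = 39.4, M = W + 39.4·(cos 129.60°, sin 129.60°) = (-1.7502, 50.884). The perpendicularity gives ML at right angles to WM; with |ML| = 12.5 on the left of WM, L = M + 12.5·(-0.77051, -0.63742) = (-11.382, 42.916). Then |RL| = |L − R| = 44.400.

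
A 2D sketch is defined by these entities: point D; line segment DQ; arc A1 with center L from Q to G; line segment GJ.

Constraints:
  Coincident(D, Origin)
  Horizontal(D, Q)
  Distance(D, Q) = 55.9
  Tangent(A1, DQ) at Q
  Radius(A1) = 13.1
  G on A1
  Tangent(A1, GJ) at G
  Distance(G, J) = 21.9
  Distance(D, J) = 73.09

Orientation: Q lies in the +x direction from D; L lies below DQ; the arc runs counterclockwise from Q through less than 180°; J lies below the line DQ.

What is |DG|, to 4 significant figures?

51.96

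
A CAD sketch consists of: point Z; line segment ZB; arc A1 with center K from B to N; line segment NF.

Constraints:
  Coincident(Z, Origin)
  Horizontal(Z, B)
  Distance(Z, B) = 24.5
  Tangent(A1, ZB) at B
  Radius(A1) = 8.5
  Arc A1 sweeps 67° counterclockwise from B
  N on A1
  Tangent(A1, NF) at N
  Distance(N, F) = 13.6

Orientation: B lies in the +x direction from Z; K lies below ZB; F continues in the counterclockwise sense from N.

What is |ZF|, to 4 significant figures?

21.03

Z is at the origin; Z and B share the same y with |ZB| = 24.5 and B on the +x side, so B = (24.50, 0.000). Tangency of A1 to ZB means the radius KB is perpendicular to ZB, so K = B + (0, -8.5) = (24.50, -8.500). On A1, B sits at bearing 90° from K; a 67° counterclockwise sweep puts N at bearing 157°, so N = K + 8.5·(cos 157°, sin 157°) = (16.68, -5.179). Since A1 is tangent to NF there, KN ⟂ NF, so NF runs along (−sin 157°, cos 157°); with |NF| = 13.6, F = (11.36, -17.70). Then |ZF| = |F − Z| = 21.03.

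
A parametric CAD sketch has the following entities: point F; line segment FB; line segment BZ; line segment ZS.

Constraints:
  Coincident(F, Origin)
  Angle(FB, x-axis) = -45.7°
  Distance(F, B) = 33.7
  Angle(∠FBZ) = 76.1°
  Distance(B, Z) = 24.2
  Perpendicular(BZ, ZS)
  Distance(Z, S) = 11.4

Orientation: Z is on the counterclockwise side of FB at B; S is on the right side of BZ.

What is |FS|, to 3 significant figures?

47.0

F is at the origin; FB runs at -45.7° with length 33.7, so B = 33.7·(cos -45.7°, sin -45.7°) = (23.5, -24.1). ∠FBZ = 76.1°, so BZ runs at -45.7° + (180° − 76.1°) = 58.2° from the x-axis; with |BZ| = 24.2, Z = B + 24.2·(cos 58.2°, sin 58.2°) = (36.3, -3.55). BZ is perpendicular to ZS; with |ZS| = 11.4 on the right of BZ, S = Z + 11.4·(0.850, -0.527) = (46.0, -9.56). Then |FS| = |S − F| = 47.0.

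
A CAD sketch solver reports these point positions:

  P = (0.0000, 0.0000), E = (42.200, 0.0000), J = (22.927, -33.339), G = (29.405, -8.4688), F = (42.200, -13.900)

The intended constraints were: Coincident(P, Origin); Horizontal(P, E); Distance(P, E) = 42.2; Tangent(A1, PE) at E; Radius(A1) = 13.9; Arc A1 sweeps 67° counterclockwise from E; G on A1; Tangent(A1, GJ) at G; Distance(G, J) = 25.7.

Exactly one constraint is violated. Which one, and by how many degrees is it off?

Tangent(A1, GJ) at G — off by 8.40°.

P = (0.00, 0.00) ✓; P.y = 0.00, E.y = 0.00 ✓; |PE| = 42.20 ✓; ∠(FE, EP) = 90.00° ✓; |FE| = 13.90 ✓; bearing(F→G) − bearing(F→E) = 67.00° ✓; |FG| = 13.90 ✓; ∠(FG, GJ) = 81.60° ✗; |GJ| = 25.70 ✓.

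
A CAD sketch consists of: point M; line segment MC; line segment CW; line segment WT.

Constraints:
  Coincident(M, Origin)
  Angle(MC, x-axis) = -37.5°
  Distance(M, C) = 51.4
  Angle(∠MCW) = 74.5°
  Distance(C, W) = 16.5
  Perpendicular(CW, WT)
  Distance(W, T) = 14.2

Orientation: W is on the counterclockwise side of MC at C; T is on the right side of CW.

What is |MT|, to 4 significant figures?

63.79

∠MCW = 74.5°, so CW runs at -37.5° + (180° − 74.5°) = 68.00° from the x-axis; with |CW| = 16.5, W = C + 16.5·(cos 68.00°, sin 68.00°) = (46.96, -15.99). The perpendicularity gives WT at right angles to CW; with |WT| = 14.2 on the right of CW, T = W + 14.2·(0.9272, -0.3746) = (60.13, -21.31). Then |MT| = |T − M| = 63.79.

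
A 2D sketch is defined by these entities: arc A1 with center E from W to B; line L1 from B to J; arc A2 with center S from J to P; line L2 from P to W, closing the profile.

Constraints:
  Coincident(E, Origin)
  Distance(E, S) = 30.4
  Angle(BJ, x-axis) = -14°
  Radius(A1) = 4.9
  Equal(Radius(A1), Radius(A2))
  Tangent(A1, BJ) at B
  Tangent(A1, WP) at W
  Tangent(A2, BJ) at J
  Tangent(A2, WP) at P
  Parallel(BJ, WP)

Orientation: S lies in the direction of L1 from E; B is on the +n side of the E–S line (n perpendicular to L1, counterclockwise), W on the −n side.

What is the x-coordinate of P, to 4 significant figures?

28.31

The slot axis is L1's direction at -14.0°, so u = (cos -14.0°, sin -14.0°) = (0.9703, -0.2419) and n = (−sin -14.0°, cos -14.0°) = (0.2419, 0.9703). E is at the origin and S lies 30.4 along u from E, so S = 30.4·u = (29.50, -7.354). Tangency of A1 to both parallel lines with radius 4.9 puts B and W at E ± 4.9·n: B = (1.185, 4.754), W = (-1.185, -4.754). Equal radii place J and P the same way about S: J = S + 4.9·n = (30.68, -2.600), P = S − 4.9·n = (28.31, -12.11). So P.x = 28.31.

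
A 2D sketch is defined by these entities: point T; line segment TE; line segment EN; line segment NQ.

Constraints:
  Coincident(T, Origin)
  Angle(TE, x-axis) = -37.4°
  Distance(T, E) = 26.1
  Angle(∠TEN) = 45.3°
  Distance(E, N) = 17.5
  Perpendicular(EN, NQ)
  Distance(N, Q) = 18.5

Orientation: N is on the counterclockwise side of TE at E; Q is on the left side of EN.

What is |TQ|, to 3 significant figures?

0.860

T is at the origin; TE runs at -37.4° with length 26.1, so E = 26.1·(cos -37.4°, sin -37.4°) = (20.7, -15.9). ∠TEN = 45.3°, so EN runs at -37.4° + (180° − 45.3°) = 97.3° from the x-axis; with |EN| = 17.5, N = E + 17.5·(cos 97.3°, sin 97.3°) = (18.5, 1.51). The perpendicularity gives NQ at right angles to EN; with |NQ| = 18.5 on the left of EN, Q = N + 18.5·(-0.992, -0.127) = (0.161, -0.845). Then |TQ| = |Q − T| = 0.860.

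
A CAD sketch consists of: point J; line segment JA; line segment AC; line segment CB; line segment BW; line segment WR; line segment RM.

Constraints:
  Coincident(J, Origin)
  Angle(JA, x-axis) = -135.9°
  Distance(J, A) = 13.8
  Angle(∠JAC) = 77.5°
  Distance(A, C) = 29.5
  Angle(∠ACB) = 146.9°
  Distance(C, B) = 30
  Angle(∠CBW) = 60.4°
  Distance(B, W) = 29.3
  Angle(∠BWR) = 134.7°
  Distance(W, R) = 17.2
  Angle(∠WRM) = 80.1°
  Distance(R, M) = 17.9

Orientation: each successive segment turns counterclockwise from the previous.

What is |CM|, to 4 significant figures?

12.43

J is at the origin; JA runs at -135.9° with length 13.8, so A = (-9.910, -9.604). ∠JAC = 77.5° gives AC at -33.40° from the x-axis; with |AC| = 29.5, C = (14.72, -25.84). ∠ACB = 146.9° gives CB at -0.3000° from the x-axis; with |CB| = 30.0, B = (44.72, -26.00). ∠CBW = 60.4° gives BW at 119.3° from the x-axis; with |BW| = 29.3, W = (30.38, -0.4482). ∠BWR = 134.7° gives WR at 164.6° from the x-axis; with |WR| = 17.2, R = (13.80, 4.119). ∠WRM = 80.1° gives RM at -95.50° from the x-axis; with |RM| = 17.9, M = (12.08, -13.70). Then |CM| = |M − C| = 12.43.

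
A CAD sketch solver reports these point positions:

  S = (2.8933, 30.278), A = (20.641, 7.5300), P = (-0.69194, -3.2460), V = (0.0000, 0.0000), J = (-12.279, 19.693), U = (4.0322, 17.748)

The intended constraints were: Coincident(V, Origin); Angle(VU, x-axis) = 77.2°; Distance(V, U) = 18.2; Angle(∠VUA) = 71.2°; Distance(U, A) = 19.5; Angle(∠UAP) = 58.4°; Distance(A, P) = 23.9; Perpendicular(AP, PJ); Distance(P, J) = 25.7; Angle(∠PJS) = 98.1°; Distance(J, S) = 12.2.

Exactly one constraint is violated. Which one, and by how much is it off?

Distance(J, S) = 12.2 — off by 6.30.

V = (0.00, 0.00) ✓; VU at 77.20° ✓; |VU| = 18.20 ✓; ∠VUA = 71.20° ✓; |UA| = 19.50 ✓; ∠UAP = 58.40° ✓; |AP| = 23.90 ✓; ∠(AP, PJ) = 90.00° ✓; |PJ| = 25.70 ✓; ∠PJS = 98.10° ✓; |JS| = 18.50 ✗.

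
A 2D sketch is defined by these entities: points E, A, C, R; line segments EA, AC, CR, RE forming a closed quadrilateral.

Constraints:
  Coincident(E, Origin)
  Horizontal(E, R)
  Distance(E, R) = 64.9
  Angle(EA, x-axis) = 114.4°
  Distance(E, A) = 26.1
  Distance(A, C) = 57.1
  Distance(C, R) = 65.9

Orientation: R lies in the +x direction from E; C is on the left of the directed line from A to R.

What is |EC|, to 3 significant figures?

67.9

E is at the origin; ER is horizontal with |ER| = 64.9 and R in +x, so R = (64.9, 0). EA runs at 114.4° with |EA| = 26.1, so A = (-10.8, 23.8). C is determined by |AC| = 57.1 and |CR| = 65.9 together: it lies at the intersection of circle(A, 57.1) and circle(R, 65.9). With |AR| = 79.3, the foot of the radical line on AR is 32.8 from A and the perpendicular offset is √(57.1² − 32.8²) = 46.7. Taking the left-of-AR solution: C = (34.5, 58.5).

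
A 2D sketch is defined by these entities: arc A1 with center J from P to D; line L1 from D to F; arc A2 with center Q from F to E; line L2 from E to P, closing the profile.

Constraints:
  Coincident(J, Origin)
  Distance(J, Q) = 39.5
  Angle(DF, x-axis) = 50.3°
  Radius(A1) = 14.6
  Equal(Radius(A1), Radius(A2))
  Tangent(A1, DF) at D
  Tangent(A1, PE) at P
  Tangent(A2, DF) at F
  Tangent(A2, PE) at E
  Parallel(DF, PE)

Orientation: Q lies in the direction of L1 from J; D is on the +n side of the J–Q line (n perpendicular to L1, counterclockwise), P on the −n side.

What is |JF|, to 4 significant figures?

42.11

The slot axis is L1's direction at 50.3°, so u = (cos 50.3°, sin 50.3°) = (0.6388, 0.7694) and n = (−sin 50.3°, cos 50.3°) = (-0.7694, 0.6388). J is at the origin and Q lies 39.5 along u from J, so Q = 39.5·u = (25.23, 30.39). Tangency of A1 to both parallel lines with radius 14.6 puts D and P at J ± 14.6·n: D = (-11.23, 9.326), P = (11.23, -9.326). Equal radii place F and E the same way about Q: F = Q + 14.6·n = (14.00, 39.72), E = Q − 14.6·n = (36.46, 21.07). Then |JF| = |F − J| = 42.11.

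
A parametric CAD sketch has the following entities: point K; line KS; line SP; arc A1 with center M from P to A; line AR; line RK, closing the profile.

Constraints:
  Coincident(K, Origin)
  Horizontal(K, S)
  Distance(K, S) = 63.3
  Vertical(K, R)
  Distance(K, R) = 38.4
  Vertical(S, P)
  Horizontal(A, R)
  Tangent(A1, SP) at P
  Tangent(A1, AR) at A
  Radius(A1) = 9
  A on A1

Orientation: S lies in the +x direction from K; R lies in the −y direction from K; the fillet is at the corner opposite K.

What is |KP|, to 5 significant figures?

69.794

K is at the origin; KS is horizontal with |KS| = 63.3 and S on the +x side, so S = (63.300, 0.0000). KR is vertical with |KR| = 38.4 and R on the −y side, so R = (0.0000, -38.400). The virtual corner opposite K is at (63.300, -38.400). A1 meets SP tangentially, so MP is at right angles to SP and tangency of A1 to AR means the radius MA is perpendicular to AR, with radius 9.0, so the center M sits 9.0 in from both sides at M = (54.300, -29.400). That places the tangent points at P = (63.300, -29.400) on SP and A = (54.300, -38.400) on AR. Then |KP| = |P − K| = 69.794.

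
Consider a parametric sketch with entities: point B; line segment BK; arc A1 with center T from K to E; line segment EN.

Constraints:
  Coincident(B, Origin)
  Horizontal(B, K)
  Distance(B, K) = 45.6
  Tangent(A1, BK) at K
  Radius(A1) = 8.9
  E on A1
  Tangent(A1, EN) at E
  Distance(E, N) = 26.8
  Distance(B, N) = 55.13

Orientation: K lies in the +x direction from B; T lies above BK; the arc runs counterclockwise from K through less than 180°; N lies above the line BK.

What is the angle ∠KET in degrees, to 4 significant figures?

31.20°

B is at the origin; BK is horizontal with |BK| = 45.6 and K on the +x side, so K = (45.60, 0.000). The tangent condition forces TK to be normal to BK, so T = K + (0, 8.9) = (45.60, 8.900). Since TE ⟂ EN (tangency), |TN| = √(8.9² + 26.8²) = 28.24 regardless of where E sits on A1. So N lies on both circle(B, 55.13) and circle(T, 28.24); the above-BK intersection is N = (41.07, 36.77). E is the foot of the tangent from N: E = (53.49, 13.02).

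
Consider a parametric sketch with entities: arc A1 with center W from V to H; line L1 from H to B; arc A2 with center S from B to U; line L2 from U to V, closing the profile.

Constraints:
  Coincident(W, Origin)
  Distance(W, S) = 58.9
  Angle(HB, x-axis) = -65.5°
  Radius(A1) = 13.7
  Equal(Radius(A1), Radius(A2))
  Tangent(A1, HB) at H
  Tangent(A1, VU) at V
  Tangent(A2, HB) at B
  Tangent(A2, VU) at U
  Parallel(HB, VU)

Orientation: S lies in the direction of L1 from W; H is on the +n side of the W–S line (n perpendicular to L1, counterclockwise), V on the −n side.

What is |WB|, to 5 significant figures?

60.472

The slot axis is L1's direction at -65.5°, so u = (cos -65.5°, sin -65.5°) = (0.41469, -0.90996) and n = (−sin -65.5°, cos -65.5°) = (0.90996, 0.41469). W is at the origin and S lies 58.9 along u from W, so S = 58.9·u = (24.425, -53.597). Tangency of A1 to both parallel lines with radius 13.7 puts H and V at W ± 13.7·n: H = (12.466, 5.6813), V = (-12.466, -5.6813). Equal radii place B and U the same way about S: B = S + 13.7·n = (36.892, -47.915), U = S − 13.7·n = (11.959, -59.278). Then |WB| = |B − W| = 60.472.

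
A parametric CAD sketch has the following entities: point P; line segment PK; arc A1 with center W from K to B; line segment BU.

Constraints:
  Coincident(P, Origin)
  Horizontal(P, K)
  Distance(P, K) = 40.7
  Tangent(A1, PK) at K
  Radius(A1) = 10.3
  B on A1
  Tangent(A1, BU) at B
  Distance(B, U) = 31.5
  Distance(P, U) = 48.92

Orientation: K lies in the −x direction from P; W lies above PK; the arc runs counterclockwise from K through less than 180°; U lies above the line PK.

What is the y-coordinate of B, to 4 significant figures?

9.264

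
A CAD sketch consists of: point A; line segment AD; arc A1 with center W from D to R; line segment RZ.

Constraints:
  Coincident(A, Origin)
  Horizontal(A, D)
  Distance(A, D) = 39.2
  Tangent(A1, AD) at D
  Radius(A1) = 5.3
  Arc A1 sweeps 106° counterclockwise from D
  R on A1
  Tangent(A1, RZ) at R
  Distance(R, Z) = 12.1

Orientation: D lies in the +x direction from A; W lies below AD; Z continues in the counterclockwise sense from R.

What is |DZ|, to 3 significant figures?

18.5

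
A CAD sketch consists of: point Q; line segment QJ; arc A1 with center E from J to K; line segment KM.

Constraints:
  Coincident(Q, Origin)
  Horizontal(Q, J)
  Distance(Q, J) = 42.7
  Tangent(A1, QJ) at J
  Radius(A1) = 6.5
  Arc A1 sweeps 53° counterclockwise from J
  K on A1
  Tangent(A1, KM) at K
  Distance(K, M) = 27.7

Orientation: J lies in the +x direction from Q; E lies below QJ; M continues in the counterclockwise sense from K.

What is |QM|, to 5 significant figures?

32.324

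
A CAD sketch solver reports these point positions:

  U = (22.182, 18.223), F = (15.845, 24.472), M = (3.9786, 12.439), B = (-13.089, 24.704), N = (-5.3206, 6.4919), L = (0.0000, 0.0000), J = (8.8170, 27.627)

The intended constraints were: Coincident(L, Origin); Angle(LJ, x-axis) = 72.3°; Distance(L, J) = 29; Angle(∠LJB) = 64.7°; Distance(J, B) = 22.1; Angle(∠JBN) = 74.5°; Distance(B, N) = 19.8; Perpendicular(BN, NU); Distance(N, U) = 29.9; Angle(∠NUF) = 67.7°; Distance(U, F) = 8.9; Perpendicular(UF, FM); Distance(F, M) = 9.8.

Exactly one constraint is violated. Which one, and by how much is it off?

Distance(F, M) = 9.8 — off by 7.10.

L = (0.00, 0.00) ✓; LJ at 72.30° ✓; |LJ| = 29.00 ✓; ∠LJB = 64.70° ✓; |JB| = 22.10 ✓; ∠JBN = 74.50° ✓; |BN| = 19.80 ✓; ∠(BN, NU) = 90.00° ✓; |NU| = 29.90 ✓; ∠NUF = 67.70° ✓; |UF| = 8.900 ✓; ∠(UF, FM) = 90.00° ✓; |FM| = 16.90 ✗.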